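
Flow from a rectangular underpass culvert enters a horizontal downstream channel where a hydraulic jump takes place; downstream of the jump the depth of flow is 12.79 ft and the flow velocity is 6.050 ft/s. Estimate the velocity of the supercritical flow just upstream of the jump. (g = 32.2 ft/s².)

V₁ = 39.28 ft/s

Fr₂ = V₂/√(g·y₂) = 6.050/√(32.2×12.79) = 0.2981.
Since the conjugate-depth ratio holds either way, y₁/y₂ = ½[√(1 + 8Fr₂²) − 1] = ½[√1.7110 − 1] = 0.1540.
y₁ = 0.1540 × 12.79 = 1.970 ft.
V₁ = q/y₁ = 77.38/1.970 = 39.28 ft/s.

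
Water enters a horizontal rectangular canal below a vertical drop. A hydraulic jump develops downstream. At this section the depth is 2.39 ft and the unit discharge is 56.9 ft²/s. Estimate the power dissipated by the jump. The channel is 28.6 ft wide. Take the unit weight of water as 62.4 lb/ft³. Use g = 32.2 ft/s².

P = 436 hp

V₁ = q/y₁ = 56.9/2.39 = 23.8 ft/s. Fr₁ = V₁/√(g·y₁) = 23.8/√(32.2×2.39) = 2.71.
By Bélanger, y₂/y₁ = ½[√(1 + 8Fr₁²) − 1] = ½[√59.92 − 1] = 3.37.
y₂ = 3.37 × 2.39 = 8.06 ft.
V₂ = q/y₂ = 56.9/8.06 = 7.06 ft/s. E₁ = y₁ + V₁²/2g = 11.2 ft; E₂ = y₂ + V₂²/2g = 8.83 ft. ΔE = E₁ − E₂ = 2.36 ft.
Q = q·b = 56.9 × 28.6 = 1627 cfs. P = γ·Q·ΔE/550 = 62.4 × 1627 × 2.36 / 550 = 436 hp.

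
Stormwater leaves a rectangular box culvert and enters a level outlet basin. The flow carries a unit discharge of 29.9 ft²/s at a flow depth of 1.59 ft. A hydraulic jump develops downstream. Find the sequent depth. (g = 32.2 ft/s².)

V₁ = q/y₁ = 29.9/1.59 = 18.8 ft/s. Fr₁ = V₁/√(g·y₁) = 18.8/√(32.2×1.59) = 2.63.
From the momentum equation for a rectangular channel, y₂/y₁ = ½[√(1 + 8Fr₁²) − 1] = ½[√56.26 − 1] = 3.25.
y₂ = 3.25 × 1.59 = 5.17 ft.

y₂ = 5.17 ft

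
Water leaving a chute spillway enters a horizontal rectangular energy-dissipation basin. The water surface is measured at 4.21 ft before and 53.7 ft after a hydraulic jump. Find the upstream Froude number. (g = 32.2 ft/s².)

For a rectangular channel the momentum equation gives q² = ½·g·y₁·y₂·(y₁ + y₂) = ½×32.2×4.21×53.7×57.9 = 210783.
q = √210783 = 459 ft²/s.
V₁ = q/y₁ = 109 ft/s; Fr₁ = V₁/√(g·y₁) = 9.37.

Fr₁ = 9.37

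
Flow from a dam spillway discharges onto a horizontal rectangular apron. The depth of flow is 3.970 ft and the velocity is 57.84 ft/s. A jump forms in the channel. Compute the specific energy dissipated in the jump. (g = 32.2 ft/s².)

ΔE = 27.97 ft

Fr₁ = V₁/√(g·y₁) = 57.84/√(32.2×3.970) = 5.116.
Sequent-depth ratio: y₂/y₁ = ½[√(1 + 8Fr₁²) − 1] = ½[√210.36 − 1] = 6.752.
y₂ = 6.752 × 3.970 = 26.81 ft.
q = V₁·y₁ = 57.84 × 3.970 = 229.6 ft²/s. V₂ = q/y₂ = 229.6/26.81 = 8.566 ft/s. E₁ = y₁ + V₁²/2g = 55.92 ft; E₂ = y₂ + V₂²/2g = 27.94 ft. ΔE = E₁ − E₂ = 27.97 ft.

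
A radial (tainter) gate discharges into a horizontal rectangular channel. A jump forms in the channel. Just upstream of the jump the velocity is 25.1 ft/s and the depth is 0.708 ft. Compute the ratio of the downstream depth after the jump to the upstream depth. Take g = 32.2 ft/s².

y₂/y₁ = 6.95

Fr₁ = V₁/√(g·y₁) = 25.1/√(32.2×0.708) = 5.26.
By Bélanger, y₂/y₁ = ½[√(1 + 8Fr₁²) − 1] = ½[√222.1 − 1] = 6.95.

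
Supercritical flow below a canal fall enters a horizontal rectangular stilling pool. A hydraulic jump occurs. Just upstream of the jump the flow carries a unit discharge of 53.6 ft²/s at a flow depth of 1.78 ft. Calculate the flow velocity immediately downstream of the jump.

V₂ = 5.85 ft/s

V₁ = q/y₁ = 53.6/1.78 = 30.1 ft/s. Fr₁ = V₁/√(g·y₁) = 30.1/√(32.2×1.78) = 3.98.
Bélanger equation: y₂/y₁ = ½[√(1 + 8Fr₁²) − 1] = ½[√127.6 − 1] = 5.15.
y₂ = 5.15 × 1.78 = 9.16 ft.
V₂ = q/y₂ = 53.6/9.16 = 5.85 ft/s.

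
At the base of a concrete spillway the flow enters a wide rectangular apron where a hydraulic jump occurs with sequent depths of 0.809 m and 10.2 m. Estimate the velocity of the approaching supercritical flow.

V₁ = 26.1 m/s

For a rectangular channel the momentum equation gives q² = ½·g·y₁·y₂·(y₁ + y₂) = ½×9.81×0.809×10.2×11.0 = 446.
q = √446 = 21.1 m²/s.
V₁ = q/y₁ = 21.1/0.809 = 26.1 m/s.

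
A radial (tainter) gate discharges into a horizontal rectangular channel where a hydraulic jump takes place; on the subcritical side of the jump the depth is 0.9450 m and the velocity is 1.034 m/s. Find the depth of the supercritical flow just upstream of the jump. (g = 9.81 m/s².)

Fr₂ = V₂/√(g·y₂) = 1.034/√(9.81×0.9450) = 0.3396.
Since the conjugate-depth ratio holds either way, y₁/y₂ = ½[√(1 + 8Fr₂²) − 1] = ½[√1.9226 − 1] = 0.1933.
y₁ = 0.1933 × 0.9450 = 0.1827 m.

y₁ = 0.1827 m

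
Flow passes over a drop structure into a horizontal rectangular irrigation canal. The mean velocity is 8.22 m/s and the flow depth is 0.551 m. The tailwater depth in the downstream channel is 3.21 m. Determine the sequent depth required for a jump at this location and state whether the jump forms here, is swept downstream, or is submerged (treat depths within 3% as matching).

Fr₁ = V₁/√(g·y₁) = 8.22/√(9.81×0.551) = 3.54.
From the momentum equation for a rectangular channel, y₂/y₁ = ½[√(1 + 8Fr₁²) − 1] = ½[√101.0 − 1] = 4.53.
y₂ = 4.53 × 0.551 = 2.49 m.
Tailwater y_tw = 3.21 m: y_tw > y₂, so the jump is submerged.

y₂ = 2.49 m; the jump is submerged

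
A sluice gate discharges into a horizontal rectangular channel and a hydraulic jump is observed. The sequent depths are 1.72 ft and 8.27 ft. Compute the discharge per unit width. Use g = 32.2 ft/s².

q = 47.8 ft²/s

For a rectangular channel the momentum equation gives q² = ½·g·y₁·y₂·(y₁ + y₂) = ½×32.2×1.72×8.27×9.99 = 2288.
q = √2288 = 47.8 ft²/s.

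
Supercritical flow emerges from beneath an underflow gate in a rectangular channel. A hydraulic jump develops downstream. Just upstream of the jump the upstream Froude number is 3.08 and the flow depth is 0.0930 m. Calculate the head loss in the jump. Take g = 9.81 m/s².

ΔE = 0.144 m

Fr₁ = 3.08 (given).
Bélanger equation: y₂/y₁ = ½[√(1 + 8Fr₁²) − 1] = ½[√76.89 − 1] = 3.88.
y₂ = 3.88 × 0.0930 = 0.361 m.
V₁ = Fr₁·√(g·y₁) = 3.08×√(9.81×0.0930) = 2.94 m/s; q = V₁·y₁ = 0.274 m²/s. V₂ = q/y₂ = 0.274/0.361 = 0.757 m/s. E₁ = y₁ + V₁²/2g = 0.534 m; E₂ = y₂ + V₂²/2g = 0.390 m. ΔE = E₁ − E₂ = 0.144 m.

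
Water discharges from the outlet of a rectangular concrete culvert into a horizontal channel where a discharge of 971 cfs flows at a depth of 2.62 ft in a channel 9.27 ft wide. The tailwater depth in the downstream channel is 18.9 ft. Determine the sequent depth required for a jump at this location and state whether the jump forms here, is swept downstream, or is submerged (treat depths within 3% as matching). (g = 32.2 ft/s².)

y₂ = 14.9 ft; the jump is submerged

q = Q/b = 971/9.27 = 105 ft²/s; V₁ = q/y₁ = 40.0 ft/s. Fr₁ = V₁/√(g·y₁) = 4.35.
From the momentum equation for a rectangular channel, y₂/y₁ = ½[√(1 + 8Fr₁²) − 1] = ½[√152.6 − 1] = 5.68.
y₂ = 5.68 × 2.62 = 14.9 ft.
Tailwater y_tw = 18.9 ft: y_tw > y₂, so the jump is submerged.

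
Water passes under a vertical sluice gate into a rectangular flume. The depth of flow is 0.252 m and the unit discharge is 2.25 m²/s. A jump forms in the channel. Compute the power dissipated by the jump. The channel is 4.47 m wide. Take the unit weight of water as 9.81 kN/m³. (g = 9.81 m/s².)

P = 231 kW

V₁ = q/y₁ = 2.25/0.252 = 8.93 m/s. Fr₁ = V₁/√(g·y₁) = 8.93/√(9.81×0.252) = 5.68.
Sequent-depth ratio: y₂/y₁ = ½[√(1 + 8Fr₁²) − 1] = ½[√259.0 − 1] = 7.55.
y₂ = 7.55 × 0.252 = 1.90 m.
V₂ = q/y₂ = 2.25/1.90 = 1.18 m/s. E₁ = y₁ + V₁²/2g = 4.32 m; E₂ = y₂ + V₂²/2g = 1.97 m. ΔE = E₁ − E₂ = 2.34 m.
Q = q·b = 2.25 × 4.47 = 10.1 m³/s. P = γ·Q·ΔE = 9.81 × 10.1 × 2.34 = 231 kW.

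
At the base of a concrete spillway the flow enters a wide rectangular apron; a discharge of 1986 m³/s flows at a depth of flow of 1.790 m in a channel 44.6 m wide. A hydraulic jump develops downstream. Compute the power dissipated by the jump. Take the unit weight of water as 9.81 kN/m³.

P = 363702 kW

q = Q/b = 1986/44.6 = 44.53 m²/s; V₁ = q/y₁ = 24.88 m/s. Fr₁ = V₁/√(g·y₁) = 5.936.
By Bélanger, y₂/y₁ = ½[√(1 + 8Fr₁²) − 1] = ½[√282.94 − 1] = 7.910.
y₂ = 7.910 × 1.790 = 14.16 m.
Head loss: ΔE = (y₂ − y₁)³/(4y₁y₂) = (14.16 − 1.790)³/(4×1.790×14.16) = 1893/101.4 = 18.67 m.
P = γ·Q·ΔE = 9.81 × 1986 × 18.67 = 363702 kW.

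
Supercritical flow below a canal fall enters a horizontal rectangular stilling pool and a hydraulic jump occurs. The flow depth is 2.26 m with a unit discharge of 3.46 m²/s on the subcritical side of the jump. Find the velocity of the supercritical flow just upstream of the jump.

V₁ = 8.54 m/s

V₂ = q/y₂ = 3.46/2.26 = 1.53 m/s; Fr₂ = V₂/√(g·y₂) = 0.325.
Applying the sequent-depth relation in reverse, y₁/y₂ = ½[√(1 + 8Fr₂²) − 1] = ½[√1.846 − 1] = 0.179.
y₁ = 0.179 × 2.26 = 0.405 m.
V₁ = q/y₁ = 3.46/0.405 = 8.54 m/s.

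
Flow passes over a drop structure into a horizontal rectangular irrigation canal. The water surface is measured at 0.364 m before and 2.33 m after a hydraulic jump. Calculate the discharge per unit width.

For a rectangular channel the momentum equation gives q² = ½·g·y₁·y₂·(y₁ + y₂) = ½×9.81×0.364×2.33×2.69 = 11.2.
q = √11.2 = 3.35 m²/s.

q = 3.35 m²/s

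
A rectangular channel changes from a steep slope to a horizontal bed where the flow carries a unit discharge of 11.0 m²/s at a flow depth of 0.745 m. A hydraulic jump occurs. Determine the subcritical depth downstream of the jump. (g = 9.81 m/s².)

y₂ = 5.39 m

V₁ = q/y₁ = 11.0/0.745 = 14.8 m/s. Fr₁ = V₁/√(g·y₁) = 14.8/√(9.81×0.745) = 5.46.
Bélanger equation: y₂/y₁ = ½[√(1 + 8Fr₁²) − 1] = ½[√239.6 − 1] = 7.24.
y₂ = 7.24 × 0.745 = 5.39 m.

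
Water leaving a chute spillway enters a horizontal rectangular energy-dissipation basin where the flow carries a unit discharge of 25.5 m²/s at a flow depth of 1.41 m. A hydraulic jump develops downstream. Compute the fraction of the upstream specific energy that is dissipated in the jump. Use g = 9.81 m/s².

ΔE/E₁ = 0.479 (47.9%)

V₁ = q/y₁ = 25.5/1.41 = 18.1 m/s. Fr₁ = V₁/√(g·y₁) = 18.1/√(9.81×1.41) = 4.86.
By Bélanger, y₂/y₁ = ½[√(1 + 8Fr₁²) − 1] = ½[√190.2 − 1] = 6.40.
y₂ = 6.40 × 1.41 = 9.02 m.
E₁ = y₁ + V₁²/2g = 18.1 m. ΔE = (y₂ − y₁)³/(4y₁y₂) = 8.66 m. ΔE/E₁ = 8.66/18.1 = 0.479.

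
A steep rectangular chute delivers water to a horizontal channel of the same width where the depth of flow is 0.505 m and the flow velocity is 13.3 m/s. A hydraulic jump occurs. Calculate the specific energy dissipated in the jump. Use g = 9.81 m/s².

ΔE = 5.36 m

Fr₁ = V₁/√(g·y₁) = 13.3/√(9.81×0.505) = 5.98.
By Bélanger, y₂/y₁ = ½[√(1 + 8Fr₁²) − 1] = ½[√286.6 − 1] = 7.97.
y₂ = 7.97 × 0.505 = 4.02 m.
q = V₁·y₁ = 13.3 × 0.505 = 6.72 m²/s. V₂ = q/y₂ = 6.72/4.02 = 1.67 m/s. E₁ = y₁ + V₁²/2g = 9.52 m; E₂ = y₂ + V₂²/2g = 4.16 m. ΔE = E₁ − E₂ = 5.36 m.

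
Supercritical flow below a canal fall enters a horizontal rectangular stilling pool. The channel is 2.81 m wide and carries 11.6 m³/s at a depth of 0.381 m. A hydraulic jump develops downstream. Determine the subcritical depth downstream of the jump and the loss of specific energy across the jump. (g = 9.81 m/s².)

y₂ = 2.84 m; ΔE = 3.42 m

q = Q/b = 11.6/2.81 = 4.13 m²/s; V₁ = q/y₁ = 10.8 m/s. Fr₁ = V₁/√(g·y₁) = 5.60.
Sequent-depth ratio: y₂/y₁ = ½[√(1 + 8Fr₁²) − 1] = ½[√252.3 − 1] = 7.44.
y₂ = 7.44 × 0.381 = 2.84 m.
Head loss: ΔE = (y₂ − y₁)³/(4y₁y₂) = (2.84 − 0.381)³/(4×0.381×2.84) = 14.8/4.32 = 3.42 m.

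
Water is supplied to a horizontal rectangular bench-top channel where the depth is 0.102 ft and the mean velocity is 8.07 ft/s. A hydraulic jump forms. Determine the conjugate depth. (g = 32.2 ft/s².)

y₂ = 0.593 ft

Fr₁ = V₁/√(g·y₁) = 8.07/√(32.2×0.102) = 4.45.
By Bélanger, y₂/y₁ = ½[√(1 + 8Fr₁²) − 1] = ½[√159.6 − 1] = 5.82.
y₂ = 5.82 × 0.102 = 0.593 ft.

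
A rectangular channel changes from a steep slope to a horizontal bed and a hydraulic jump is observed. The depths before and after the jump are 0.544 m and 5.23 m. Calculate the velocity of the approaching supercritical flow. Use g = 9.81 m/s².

V₁ = 16.5 m/s

For a rectangular channel the momentum equation gives q² = ½·g·y₁·y₂·(y₁ + y₂) = ½×9.81×0.544×5.23×5.77 = 80.6.
q = √80.6 = 8.98 m²/s.
V₁ = q/y₁ = 8.98/0.544 = 16.5 m/s.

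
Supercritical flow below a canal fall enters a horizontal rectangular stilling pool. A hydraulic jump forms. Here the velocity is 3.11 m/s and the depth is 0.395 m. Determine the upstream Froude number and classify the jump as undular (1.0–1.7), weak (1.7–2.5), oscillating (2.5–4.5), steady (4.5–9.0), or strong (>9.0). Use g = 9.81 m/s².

Fr₁ = 1.58; undular jump

Fr₁ = V₁/√(g·y₁) = 3.11/√(9.81×0.395) = 1.58.
Fr₁ = 1.58 lies in the undular range.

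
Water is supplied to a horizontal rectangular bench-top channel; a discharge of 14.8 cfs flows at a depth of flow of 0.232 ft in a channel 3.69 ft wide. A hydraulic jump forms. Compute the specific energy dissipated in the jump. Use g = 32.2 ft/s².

ΔE = 2.85 ft

q = Q/b = 14.8/3.69 = 4.01 ft²/s; V₁ = q/y₁ = 17.3 ft/s. Fr₁ = V₁/√(g·y₁) = 6.33.
From the momentum equation for a rectangular channel, y₂/y₁ = ½[√(1 + 8Fr₁²) − 1] = ½[√321.1 − 1] = 8.46.
y₂ = 8.46 × 0.232 = 1.96 ft.
V₂ = q/y₂ = 4.01/1.96 = 2.04 ft/s. E₁ = y₁ + V₁²/2g = 4.87 ft; E₂ = y₂ + V₂²/2g = 2.03 ft. ΔE = E₁ − E₂ = 2.85 ft.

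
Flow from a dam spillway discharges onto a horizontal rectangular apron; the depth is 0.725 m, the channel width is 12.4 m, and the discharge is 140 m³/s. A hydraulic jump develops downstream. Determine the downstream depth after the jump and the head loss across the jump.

y₂ = 5.64 m; ΔE = 7.25 m

q = Q/b = 140/12.4 = 11.3 m²/s; V₁ = q/y₁ = 15.6 m/s. Fr₁ = V₁/√(g·y₁) = 5.84.
Bélanger equation: y₂/y₁ = ½[√(1 + 8Fr₁²) − 1] = ½[√273.8 − 1] = 7.77.
y₂ = 7.77 × 0.725 = 5.64 m.
V₂ = q/y₂ = 11.3/5.64 = 2.00 m/s. E₁ = y₁ + V₁²/2g = 13.1 m; E₂ = y₂ + V₂²/2g = 5.84 m. ΔE = E₁ − E₂ = 7.25 m.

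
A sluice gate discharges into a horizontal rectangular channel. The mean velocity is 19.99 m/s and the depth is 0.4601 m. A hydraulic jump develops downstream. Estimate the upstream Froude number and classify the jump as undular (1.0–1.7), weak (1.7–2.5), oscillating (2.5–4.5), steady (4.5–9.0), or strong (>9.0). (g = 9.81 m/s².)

Fr₁ = 9.409; strong jump

Fr₁ = V₁/√(g·y₁) = 19.99/√(9.81×0.4601) = 9.409.
Fr₁ = 9.409 lies in the strong range.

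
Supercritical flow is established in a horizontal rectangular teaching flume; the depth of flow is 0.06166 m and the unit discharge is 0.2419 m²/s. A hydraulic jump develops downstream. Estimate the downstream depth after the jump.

y₂ = 0.4101 m

V₁ = q/y₁ = 0.2419/0.06166 = 3.923 m/s. Fr₁ = V₁/√(g·y₁) = 3.923/√(9.81×0.06166) = 5.044.
Conjugate-depth relation: y₂/y₁ = ½[√(1 + 8Fr₁²) − 1] = ½[√204.56 − 1] = 6.651.
y₂ = 6.651 × 0.06166 = 0.4101 m.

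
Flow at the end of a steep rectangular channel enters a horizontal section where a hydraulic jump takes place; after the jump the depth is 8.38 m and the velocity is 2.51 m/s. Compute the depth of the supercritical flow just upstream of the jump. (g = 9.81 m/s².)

y₁ = 1.13 m

Fr₂ = V₂/√(g·y₂) = 2.51/√(9.81×8.38) = 0.277.
Applying the sequent-depth relation in reverse, y₁/y₂ = ½[√(1 + 8Fr₂²) − 1] = ½[√1.613 − 1] = 0.135.
y₁ = 0.135 × 8.38 = 1.13 m.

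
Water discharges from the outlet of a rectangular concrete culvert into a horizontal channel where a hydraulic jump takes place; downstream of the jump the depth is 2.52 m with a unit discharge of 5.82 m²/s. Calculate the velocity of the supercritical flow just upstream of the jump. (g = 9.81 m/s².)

V₂ = q/y₂ = 5.82/2.52 = 2.31 m/s; Fr₂ = V₂/√(g·y₂) = 0.465.
The Bélanger relation is symmetric: y₁/y₂ = ½[√(1 + 8Fr₂²) − 1] = ½[√2.726 − 1] = 0.326.
y₁ = 0.326 × 2.52 = 0.820 m.
V₁ = q/y₁ = 5.82/0.820 = 7.09 m/s.

V₁ = 7.09 m/s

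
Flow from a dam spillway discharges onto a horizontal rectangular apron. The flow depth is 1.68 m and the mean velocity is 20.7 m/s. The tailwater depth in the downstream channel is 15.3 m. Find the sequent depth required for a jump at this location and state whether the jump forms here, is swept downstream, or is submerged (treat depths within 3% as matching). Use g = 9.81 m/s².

Fr₁ = V₁/√(g·y₁) = 20.7/√(9.81×1.68) = 5.10.
By Bélanger, y₂/y₁ = ½[√(1 + 8Fr₁²) − 1] = ½[√209.0 − 1] = 6.73.
y₂ = 6.73 × 1.68 = 11.3 m.
Tailwater y_tw = 15.3 m: y_tw > y₂, so the jump is submerged.

y₂ = 11.3 m; the jump is submerged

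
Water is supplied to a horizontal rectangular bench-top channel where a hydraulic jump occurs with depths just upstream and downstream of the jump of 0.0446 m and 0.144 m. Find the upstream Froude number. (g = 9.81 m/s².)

Fr₁ = 2.61

For a rectangular channel the momentum equation gives q² = ½·g·y₁·y₂·(y₁ + y₂) = ½×9.81×0.0446×0.144×0.189 = 0.00594.
q = √0.00594 = 0.0771 m²/s.
V₁ = q/y₁ = 1.73 m/s; Fr₁ = V₁/√(g·y₁) = 2.61.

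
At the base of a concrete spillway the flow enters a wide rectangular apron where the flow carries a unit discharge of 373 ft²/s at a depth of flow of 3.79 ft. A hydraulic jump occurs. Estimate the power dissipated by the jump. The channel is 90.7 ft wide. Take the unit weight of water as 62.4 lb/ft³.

V₁ = q/y₁ = 373/3.79 = 98.4 ft/s. Fr₁ = V₁/√(g·y₁) = 98.4/√(32.2×3.79) = 8.91.
Sequent-depth ratio: y₂/y₁ = ½[√(1 + 8Fr₁²) − 1] = ½[√635.9 − 1] = 12.1.
y₂ = 12.1 × 3.79 = 45.9 ft.
Head loss: ΔE = (y₂ − y₁)³/(4y₁y₂) = (45.9 − 3.79)³/(4×3.79×45.9) = 74634/696 = 107 ft.
Q = q·b = 373 × 90.7 = 33831 cfs. P = γ·Q·ΔE/550 = 62.4 × 33831 × 107 / 550 = 411746 hp.

P = 411746 hp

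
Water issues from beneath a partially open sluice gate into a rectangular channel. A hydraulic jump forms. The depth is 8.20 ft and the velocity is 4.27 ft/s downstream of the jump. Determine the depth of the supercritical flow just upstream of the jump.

y₁ = 1.01 ft

Fr₂ = V₂/√(g·y₂) = 4.27/√(32.2×8.20) = 0.263.
The Bélanger relation is symmetric: y₁/y₂ = ½[√(1 + 8Fr₂²) − 1] = ½[√1.552 − 1] = 0.123.
y₁ = 0.123 × 8.20 = 1.01 ft.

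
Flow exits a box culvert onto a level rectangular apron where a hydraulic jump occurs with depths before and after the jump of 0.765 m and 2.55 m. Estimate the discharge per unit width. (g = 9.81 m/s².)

For a rectangular channel the momentum equation gives q² = ½·g·y₁·y₂·(y₁ + y₂) = ½×9.81×0.765×2.55×3.31 = 31.7.
q = √31.7 = 5.63 m²/s.

q = 5.63 m²/s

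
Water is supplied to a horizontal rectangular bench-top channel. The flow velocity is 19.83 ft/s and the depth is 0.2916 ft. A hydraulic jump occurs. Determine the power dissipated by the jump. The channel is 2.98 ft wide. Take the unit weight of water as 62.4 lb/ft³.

Fr₁ = V₁/√(g·y₁) = 19.83/√(32.2×0.2916) = 6.471.
Conjugate-depth relation: y₂/y₁ = ½[√(1 + 8Fr₁²) − 1] = ½[√336.04 − 1] = 8.666.
y₂ = 8.666 × 0.2916 = 2.527 ft.
Head loss: ΔE = (y₂ − y₁)³/(4y₁y₂) = (2.527 − 0.2916)³/(4×0.2916×2.527) = 11.17/2.947 = 3.789 ft.
q = V₁·y₁ = 19.83 × 0.2916 = 5.782 ft²/s. Q = q·b = 5.782 × 2.98 = 17.23 cfs. P = γ·Q·ΔE/550 = 62.4 × 17.23 × 3.789 / 550 = 7.408 hp.

P = 7.408 hp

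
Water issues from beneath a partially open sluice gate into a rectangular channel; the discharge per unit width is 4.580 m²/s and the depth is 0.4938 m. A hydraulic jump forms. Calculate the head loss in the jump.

ΔE = 2.026 m

V₁ = q/y₁ = 4.580/0.4938 = 9.275 m/s. Fr₁ = V₁/√(g·y₁) = 9.275/√(9.81×0.4938) = 4.214.
By Bélanger, y₂/y₁ = ½[√(1 + 8Fr₁²) − 1] = ½[√143.07 − 1] = 5.481.
y₂ = 5.481 × 0.4938 = 2.706 m.
V₂ = q/y₂ = 4.580/2.706 = 1.692 m/s. E₁ = y₁ + V₁²/2g = 4.878 m; E₂ = y₂ + V₂²/2g = 2.852 m. ΔE = E₁ − E₂ = 2.026 m.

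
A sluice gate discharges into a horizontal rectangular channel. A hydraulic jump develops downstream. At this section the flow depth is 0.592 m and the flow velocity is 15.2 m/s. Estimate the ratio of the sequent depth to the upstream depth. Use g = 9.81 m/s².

Fr₁ = V₁/√(g·y₁) = 15.2/√(9.81×0.592) = 6.31.
Conjugate-depth relation: y₂/y₁ = ½[√(1 + 8Fr₁²) − 1] = ½[√319.3 − 1] = 8.43.

y₂/y₁ = 8.43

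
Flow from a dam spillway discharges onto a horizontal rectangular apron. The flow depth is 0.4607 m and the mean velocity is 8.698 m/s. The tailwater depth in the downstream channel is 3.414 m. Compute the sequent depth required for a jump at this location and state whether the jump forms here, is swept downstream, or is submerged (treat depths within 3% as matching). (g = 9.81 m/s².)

Fr₁ = V₁/√(g·y₁) = 8.698/√(9.81×0.4607) = 4.091.
Bélanger equation: y₂/y₁ = ½[√(1 + 8Fr₁²) − 1] = ½[√134.92 − 1] = 5.308.
y₂ = 5.308 × 0.4607 = 2.445 m.
Tailwater y_tw = 3.414 m: y_tw > y₂, so the jump is submerged.

y₂ = 2.445 m; the jump is submerged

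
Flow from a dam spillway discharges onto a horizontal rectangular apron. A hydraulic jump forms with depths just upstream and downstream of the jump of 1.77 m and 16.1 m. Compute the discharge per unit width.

q = 50.0 m²/s

For a rectangular channel the momentum equation gives q² = ½·g·y₁·y₂·(y₁ + y₂) = ½×9.81×1.77×16.1×17.9 = 2498.
q = √2498 = 50.0 m²/s.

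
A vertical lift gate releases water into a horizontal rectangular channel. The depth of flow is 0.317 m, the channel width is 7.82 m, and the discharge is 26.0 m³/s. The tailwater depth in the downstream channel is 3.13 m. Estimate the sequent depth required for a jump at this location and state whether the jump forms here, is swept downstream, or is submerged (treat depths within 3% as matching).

q = Q/b = 26.0/7.82 = 3.32 m²/s; V₁ = q/y₁ = 10.5 m/s. Fr₁ = V₁/√(g·y₁) = 5.95.
From the momentum equation for a rectangular channel, y₂/y₁ = ½[√(1 + 8Fr₁²) − 1] = ½[√284.0 − 1] = 7.93.
y₂ = 7.93 × 0.317 = 2.51 m.
Tailwater y_tw = 3.13 m: y_tw > y₂, so the jump is submerged.

y₂ = 2.51 m; the jump is submerged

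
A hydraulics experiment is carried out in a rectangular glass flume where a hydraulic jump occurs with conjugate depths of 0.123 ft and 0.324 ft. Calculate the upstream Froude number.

For a rectangular channel the momentum equation gives q² = ½·g·y₁·y₂·(y₁ + y₂) = ½×32.2×0.123×0.324×0.447 = 0.287.
q = √0.287 = 0.536 ft²/s.
V₁ = q/y₁ = 4.35 ft/s; Fr₁ = V₁/√(g·y₁) = 2.19.

Fr₁ = 2.19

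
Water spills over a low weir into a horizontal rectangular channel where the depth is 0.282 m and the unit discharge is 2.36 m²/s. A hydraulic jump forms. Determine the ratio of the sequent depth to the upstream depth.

V₁ = q/y₁ = 2.36/0.282 = 8.37 m/s. Fr₁ = V₁/√(g·y₁) = 8.37/√(9.81×0.282) = 5.03.
By Bélanger, y₂/y₁ = ½[√(1 + 8Fr₁²) − 1] = ½[√203.5 − 1] = 6.63.

y₂/y₁ = 6.63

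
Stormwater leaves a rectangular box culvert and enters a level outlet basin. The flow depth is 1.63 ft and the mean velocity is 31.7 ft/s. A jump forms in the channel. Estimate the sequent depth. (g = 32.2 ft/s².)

y₂ = 9.30 ft

Fr₁ = V₁/√(g·y₁) = 31.7/√(32.2×1.63) = 4.38.
Conjugate-depth relation: y₂/y₁ = ½[√(1 + 8Fr₁²) − 1] = ½[√154.2 − 1] = 5.71.
y₂ = 5.71 × 1.63 = 9.30 ft.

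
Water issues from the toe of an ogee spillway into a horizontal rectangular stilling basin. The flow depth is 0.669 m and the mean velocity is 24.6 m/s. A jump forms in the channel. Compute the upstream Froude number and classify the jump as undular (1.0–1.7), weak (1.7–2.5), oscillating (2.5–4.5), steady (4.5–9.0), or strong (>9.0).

Fr₁ = V₁/√(g·y₁) = 24.6/√(9.81×0.669) = 9.60.
Fr₁ = 9.60 lies in the strong range.

Fr₁ = 9.60; strong jump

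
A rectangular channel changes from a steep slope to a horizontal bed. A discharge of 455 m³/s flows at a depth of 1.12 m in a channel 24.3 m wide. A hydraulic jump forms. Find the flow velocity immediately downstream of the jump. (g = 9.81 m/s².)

V₂ = 2.51 m/s

q = Q/b = 455/24.3 = 18.7 m²/s; V₁ = q/y₁ = 16.7 m/s. Fr₁ = V₁/√(g·y₁) = 5.04.
By Bélanger, y₂/y₁ = ½[√(1 + 8Fr₁²) − 1] = ½[√204.5 − 1] = 6.65.
y₂ = 6.65 × 1.12 = 7.45 m.
V₂ = q/y₂ = 18.7/7.45 = 2.51 m/s.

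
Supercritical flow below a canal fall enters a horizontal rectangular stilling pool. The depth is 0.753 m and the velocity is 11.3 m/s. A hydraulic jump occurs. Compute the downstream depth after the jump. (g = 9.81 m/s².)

y₂ = 4.07 m

Fr₁ = V₁/√(g·y₁) = 11.3/√(9.81×0.753) = 4.16.
From the momentum equation for a rectangular channel, y₂/y₁ = ½[√(1 + 8Fr₁²) − 1] = ½[√139.3 − 1] = 5.40.
y₂ = 5.40 × 0.753 = 4.07 m.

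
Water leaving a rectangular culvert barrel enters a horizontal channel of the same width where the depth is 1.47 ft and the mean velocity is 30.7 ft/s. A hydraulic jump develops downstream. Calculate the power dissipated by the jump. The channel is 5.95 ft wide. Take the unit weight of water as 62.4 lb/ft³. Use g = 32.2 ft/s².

Fr₁ = V₁/√(g·y₁) = 30.7/√(32.2×1.47) = 4.46.
Sequent-depth ratio: y₂/y₁ = ½[√(1 + 8Fr₁²) − 1] = ½[√160.3 − 1] = 5.83.
y₂ = 5.83 × 1.47 = 8.57 ft.
q = V₁·y₁ = 30.7 × 1.47 = 45.1 ft²/s. V₂ = q/y₂ = 45.1/8.57 = 5.27 ft/s. E₁ = y₁ + V₁²/2g = 16.1 ft; E₂ = y₂ + V₂²/2g = 9.00 ft. ΔE = E₁ − E₂ = 7.10 ft.
Q = q·b = 45.1 × 5.95 = 269 cfs. P = γ·Q·ΔE/550 = 62.4 × 269 × 7.10 / 550 = 216 hp.

P = 216 hp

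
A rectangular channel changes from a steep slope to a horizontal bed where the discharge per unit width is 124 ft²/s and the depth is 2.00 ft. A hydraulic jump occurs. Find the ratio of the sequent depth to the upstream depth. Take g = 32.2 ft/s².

y₂/y₁ = 10.4

V₁ = q/y₁ = 124/2.00 = 62.0 ft/s. Fr₁ = V₁/√(g·y₁) = 62.0/√(32.2×2.00) = 7.73.
From the momentum equation for a rectangular channel, y₂/y₁ = ½[√(1 + 8Fr₁²) − 1] = ½[√478.5 − 1] = 10.4.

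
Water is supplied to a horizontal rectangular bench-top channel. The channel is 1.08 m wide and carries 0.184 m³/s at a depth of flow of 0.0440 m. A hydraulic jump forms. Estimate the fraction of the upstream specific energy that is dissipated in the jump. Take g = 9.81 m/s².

q = Q/b = 0.184/1.08 = 0.170 m²/s; V₁ = q/y₁ = 3.87 m/s. Fr₁ = V₁/√(g·y₁) = 5.89.
Conjugate-depth relation: y₂/y₁ = ½[√(1 + 8Fr₁²) − 1] = ½[√278.9 − 1] = 7.85.
y₂ = 7.85 × 0.0440 = 0.345 m.
E₁ = y₁ + V₁²/2g = 0.808 m. ΔE = (y₂ − y₁)³/(4y₁y₂) = 0.450 m. ΔE/E₁ = 0.450/0.808 = 0.557.

ΔE/E₁ = 0.557 (55.7%)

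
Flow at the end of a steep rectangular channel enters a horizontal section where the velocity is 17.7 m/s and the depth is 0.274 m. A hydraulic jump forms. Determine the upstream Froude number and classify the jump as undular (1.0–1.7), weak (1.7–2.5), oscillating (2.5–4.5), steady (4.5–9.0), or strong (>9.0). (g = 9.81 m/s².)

Fr₁ = V₁/√(g·y₁) = 17.7/√(9.81×0.274) = 10.8.
Fr₁ = 10.8 lies in the strong range.

Fr₁ = 10.8; strong jump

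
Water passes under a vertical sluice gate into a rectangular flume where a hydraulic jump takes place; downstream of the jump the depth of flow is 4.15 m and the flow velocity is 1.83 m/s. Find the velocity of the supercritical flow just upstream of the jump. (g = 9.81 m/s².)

Fr₂ = V₂/√(g·y₂) = 1.83/√(9.81×4.15) = 0.287.
Since the conjugate-depth ratio holds either way, y₁/y₂ = ½[√(1 + 8Fr₂²) − 1] = ½[√1.658 − 1] = 0.144.
y₁ = 0.144 × 4.15 = 0.597 m.
V₁ = q/y₁ = 7.59/0.597 = 12.7 m/s.

V₁ = 12.7 m/s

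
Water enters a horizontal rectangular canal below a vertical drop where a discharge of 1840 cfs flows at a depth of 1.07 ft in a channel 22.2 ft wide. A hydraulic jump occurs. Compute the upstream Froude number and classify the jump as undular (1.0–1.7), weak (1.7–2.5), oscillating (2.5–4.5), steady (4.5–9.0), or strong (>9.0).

Fr₁ = 13.2; strong jump

q = Q/b = 1840/22.2 = 82.9 ft²/s; V₁ = q/y₁ = 77.5 ft/s. Fr₁ = V₁/√(g·y₁) = 13.2.
Fr₁ = 13.2 lies in the strong range.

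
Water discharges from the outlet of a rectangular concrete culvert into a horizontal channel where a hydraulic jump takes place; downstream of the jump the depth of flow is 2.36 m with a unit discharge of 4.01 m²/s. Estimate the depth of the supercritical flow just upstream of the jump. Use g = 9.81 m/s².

y₁ = 0.488 m

V₂ = q/y₂ = 4.01/2.36 = 1.70 m/s; Fr₂ = V₂/√(g·y₂) = 0.353.
The Bélanger relation is symmetric: y₁/y₂ = ½[√(1 + 8Fr₂²) − 1] = ½[√1.998 − 1] = 0.207.
y₁ = 0.207 × 2.36 = 0.488 m.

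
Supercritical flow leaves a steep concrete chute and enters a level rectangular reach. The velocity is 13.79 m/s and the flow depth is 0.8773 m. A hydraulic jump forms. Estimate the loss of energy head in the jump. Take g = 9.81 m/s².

Fr₁ = V₁/√(g·y₁) = 13.79/√(9.81×0.8773) = 4.701.
Conjugate-depth relation: y₂/y₁ = ½[√(1 + 8Fr₁²) − 1] = ½[√177.77 − 1] = 6.166.
y₂ = 6.166 × 0.8773 = 5.410 m.
q = V₁·y₁ = 13.79 × 0.8773 = 12.10 m²/s. V₂ = q/y₂ = 12.10/5.410 = 2.236 m/s. E₁ = y₁ + V₁²/2g = 10.57 m; E₂ = y₂ + V₂²/2g = 5.665 m. ΔE = E₁ − E₂ = 4.905 m.

ΔE = 4.905 m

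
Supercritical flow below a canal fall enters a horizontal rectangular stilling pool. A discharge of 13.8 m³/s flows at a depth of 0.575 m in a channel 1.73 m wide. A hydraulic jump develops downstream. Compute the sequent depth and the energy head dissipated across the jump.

y₂ = 4.47 m; ΔE = 5.75 m

q = Q/b = 13.8/1.73 = 7.98 m²/s; V₁ = q/y₁ = 13.9 m/s. Fr₁ = V₁/√(g·y₁) = 5.84.
Bélanger equation: y₂/y₁ = ½[√(1 + 8Fr₁²) − 1] = ½[√274.0 − 1] = 7.78.
y₂ = 7.78 × 0.575 = 4.47 m.
V₂ = q/y₂ = 7.98/4.47 = 1.78 m/s. E₁ = y₁ + V₁²/2g = 10.4 m; E₂ = y₂ + V₂²/2g = 4.63 m. ΔE = E₁ − E₂ = 5.75 m.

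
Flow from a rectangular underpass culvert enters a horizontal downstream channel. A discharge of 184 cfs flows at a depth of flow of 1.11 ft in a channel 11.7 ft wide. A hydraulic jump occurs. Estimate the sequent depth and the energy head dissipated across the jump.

q = Q/b = 184/11.7 = 15.7 ft²/s; V₁ = q/y₁ = 14.2 ft/s. Fr₁ = V₁/√(g·y₁) = 2.37.
By Bélanger, y₂/y₁ = ½[√(1 + 8Fr₁²) − 1] = ½[√45.93 − 1] = 2.89.
y₂ = 2.89 × 1.11 = 3.21 ft.
Head loss: ΔE = (y₂ − y₁)³/(4y₁y₂) = (3.21 − 1.11)³/(4×1.11×3.21) = 9.21/14.2 = 0.647 ft.

y₂ = 3.21 ft; ΔE = 0.647 ft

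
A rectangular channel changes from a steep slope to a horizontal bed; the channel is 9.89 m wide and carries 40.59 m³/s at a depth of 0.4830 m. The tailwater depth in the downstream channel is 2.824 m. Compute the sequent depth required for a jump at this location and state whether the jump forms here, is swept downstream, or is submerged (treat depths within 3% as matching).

y₂ = 2.436 m; the jump is submerged

q = Q/b = 40.59/9.89 = 4.104 m²/s; V₁ = q/y₁ = 8.497 m/s. Fr₁ = V₁/√(g·y₁) = 3.904.
Sequent-depth ratio: y₂/y₁ = ½[√(1 + 8Fr₁²) − 1] = ½[√122.91 − 1] = 5.043.
y₂ = 5.043 × 0.4830 = 2.436 m.
Tailwater y_tw = 2.824 m: y_tw > y₂, so the jump is submerged.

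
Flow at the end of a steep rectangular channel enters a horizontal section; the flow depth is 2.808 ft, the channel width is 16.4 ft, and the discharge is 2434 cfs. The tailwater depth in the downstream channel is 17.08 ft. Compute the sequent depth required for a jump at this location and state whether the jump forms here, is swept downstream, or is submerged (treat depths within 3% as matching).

q = Q/b = 2434/16.4 = 148.4 ft²/s; V₁ = q/y₁ = 52.85 ft/s. Fr₁ = V₁/√(g·y₁) = 5.558.
From the momentum equation for a rectangular channel, y₂/y₁ = ½[√(1 + 8Fr₁²) − 1] = ½[√248.17 − 1] = 7.377.
y₂ = 7.377 × 2.808 = 20.71 ft.
Tailwater y_tw = 17.08 ft: y_tw < y₂, so the jump is swept downstream.

y₂ = 20.71 ft; the jump is swept downstream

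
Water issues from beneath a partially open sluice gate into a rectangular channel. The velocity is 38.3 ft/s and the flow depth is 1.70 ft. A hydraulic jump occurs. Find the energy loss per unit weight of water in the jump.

Fr₁ = V₁/√(g·y₁) = 38.3/√(32.2×1.70) = 5.18.
From the momentum equation for a rectangular channel, y₂/y₁ = ½[√(1 + 8Fr₁²) − 1] = ½[√215.4 − 1] = 6.84.
y₂ = 6.84 × 1.70 = 11.6 ft.
Head loss: ΔE = (y₂ − y₁)³/(4y₁y₂) = (11.6 − 1.70)³/(4×1.70×11.6) = 978/79.0 = 12.4 ft.

ΔE = 12.4 ft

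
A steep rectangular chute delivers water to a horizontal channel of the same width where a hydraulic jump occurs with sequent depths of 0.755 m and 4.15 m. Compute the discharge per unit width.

q = 8.68 m²/s

For a rectangular channel the momentum equation gives q² = ½·g·y₁·y₂·(y₁ + y₂) = ½×9.81×0.755×4.15×4.91 = 75.4.
q = √75.4 = 8.68 m²/s.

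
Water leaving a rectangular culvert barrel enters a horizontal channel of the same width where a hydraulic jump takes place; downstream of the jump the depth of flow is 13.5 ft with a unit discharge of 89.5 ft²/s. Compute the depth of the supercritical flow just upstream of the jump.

y₁ = 2.33 ft

V₂ = q/y₂ = 89.5/13.5 = 6.63 ft/s; Fr₂ = V₂/√(g·y₂) = 0.318.
From the momentum equation (using Fr₂), y₁/y₂ = ½[√(1 + 8Fr₂²) − 1] = ½[√1.809 − 1] = 0.172.
y₁ = 0.172 × 13.5 = 2.33 ft.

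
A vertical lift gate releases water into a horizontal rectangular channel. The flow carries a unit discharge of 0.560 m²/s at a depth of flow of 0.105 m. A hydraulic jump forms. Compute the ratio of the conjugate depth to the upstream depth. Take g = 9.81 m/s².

y₂/y₁ = 6.95

V₁ = q/y₁ = 0.560/0.105 = 5.33 m/s. Fr₁ = V₁/√(g·y₁) = 5.33/√(9.81×0.105) = 5.25.
Conjugate-depth relation: y₂/y₁ = ½[√(1 + 8Fr₁²) − 1] = ½[√221.9 − 1] = 6.95.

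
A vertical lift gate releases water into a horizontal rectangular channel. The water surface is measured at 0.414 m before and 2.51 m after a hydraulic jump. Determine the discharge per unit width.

For a rectangular channel the momentum equation gives q² = ½·g·y₁·y₂·(y₁ + y₂) = ½×9.81×0.414×2.51×2.92 = 14.9.
q = √14.9 = 3.86 m²/s.

q = 3.86 m²/s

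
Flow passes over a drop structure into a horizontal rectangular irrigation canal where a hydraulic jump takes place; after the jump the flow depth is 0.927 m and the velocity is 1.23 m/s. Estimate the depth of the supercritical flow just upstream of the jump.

y₁ = 0.244 m

Fr₂ = V₂/√(g·y₂) = 1.23/√(9.81×0.927) = 0.408.
From the momentum equation (using Fr₂), y₁/y₂ = ½[√(1 + 8Fr₂²) − 1] = ½[√2.331 − 1] = 0.263.
y₁ = 0.263 × 0.927 = 0.244 m.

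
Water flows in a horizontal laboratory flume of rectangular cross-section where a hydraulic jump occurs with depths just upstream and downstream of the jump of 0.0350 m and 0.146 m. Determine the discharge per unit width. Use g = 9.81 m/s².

q = 0.0674 m²/s

For a rectangular channel the momentum equation gives q² = ½·g·y₁·y₂·(y₁ + y₂) = ½×9.81×0.0350×0.146×0.181 = 0.00454.
q = √0.00454 = 0.0674 m²/s.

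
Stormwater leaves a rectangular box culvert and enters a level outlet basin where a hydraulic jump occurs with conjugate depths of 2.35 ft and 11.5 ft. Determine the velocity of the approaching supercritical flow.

V₁ = 33.0 ft/s

For a rectangular channel the momentum equation gives q² = ½·g·y₁·y₂·(y₁ + y₂) = ½×32.2×2.35×11.5×13.8 = 6026.
q = √6026 = 77.6 ft²/s.
V₁ = q/y₁ = 77.6/2.35 = 33.0 ft/s.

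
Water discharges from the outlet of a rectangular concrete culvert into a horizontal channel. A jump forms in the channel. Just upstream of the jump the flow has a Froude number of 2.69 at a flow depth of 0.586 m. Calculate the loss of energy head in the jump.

Fr₁ = 2.69 (given).
Bélanger equation: y₂/y₁ = ½[√(1 + 8Fr₁²) − 1] = ½[√58.89 − 1] = 3.34.
y₂ = 3.34 × 0.586 = 1.96 m.
V₁ = Fr₁·√(g·y₁) = 2.69×√(9.81×0.586) = 6.45 m/s; q = V₁·y₁ = 3.78 m²/s. V₂ = q/y₂ = 3.78/1.96 = 1.93 m/s. E₁ = y₁ + V₁²/2g = 2.71 m; E₂ = y₂ + V₂²/2g = 2.15 m. ΔE = E₁ − E₂ = 0.560 m.

ΔE = 0.560 m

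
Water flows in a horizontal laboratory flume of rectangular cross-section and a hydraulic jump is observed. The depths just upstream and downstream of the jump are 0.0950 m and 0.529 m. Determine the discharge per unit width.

q = 0.392 m²/s

For a rectangular channel the momentum equation gives q² = ½·g·y₁·y₂·(y₁ + y₂) = ½×9.81×0.0950×0.529×0.624 = 0.154.
q = √0.154 = 0.392 m²/s.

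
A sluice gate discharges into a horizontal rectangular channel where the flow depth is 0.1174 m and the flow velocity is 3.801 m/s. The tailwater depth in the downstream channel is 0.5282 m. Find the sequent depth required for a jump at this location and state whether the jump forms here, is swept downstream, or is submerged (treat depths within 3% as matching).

y₂ = 0.5323 m; the jump forms here

Fr₁ = V₁/√(g·y₁) = 3.801/√(9.81×0.1174) = 3.542.
Conjugate-depth relation: y₂/y₁ = ½[√(1 + 8Fr₁²) − 1] = ½[√101.36 − 1] = 4.534.
y₂ = 4.534 × 0.1174 = 0.5323 m.
Tailwater y_tw = 0.5282 m: y_tw ≈ y₂, so the jump forms here.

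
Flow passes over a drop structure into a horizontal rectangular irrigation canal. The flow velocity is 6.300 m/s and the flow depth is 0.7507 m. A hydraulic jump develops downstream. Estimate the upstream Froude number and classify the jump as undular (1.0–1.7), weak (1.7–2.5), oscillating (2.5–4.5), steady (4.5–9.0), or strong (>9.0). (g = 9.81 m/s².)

Fr₁ = 2.322; weak jump

Fr₁ = V₁/√(g·y₁) = 6.300/√(9.81×0.7507) = 2.322.
Fr₁ = 2.322 lies in the weak range.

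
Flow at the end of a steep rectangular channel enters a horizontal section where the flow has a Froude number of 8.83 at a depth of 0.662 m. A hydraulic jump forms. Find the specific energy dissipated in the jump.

ΔE = 18.3 m

Fr₁ = 8.83 (given).
Bélanger equation: y₂/y₁ = ½[√(1 + 8Fr₁²) − 1] = ½[√624.8 − 1] = 12.0.
y₂ = 12.0 × 0.662 = 7.94 m.
Head loss: ΔE = (y₂ − y₁)³/(4y₁y₂) = (7.94 − 0.662)³/(4×0.662×7.94) = 386/21.0 = 18.3 m.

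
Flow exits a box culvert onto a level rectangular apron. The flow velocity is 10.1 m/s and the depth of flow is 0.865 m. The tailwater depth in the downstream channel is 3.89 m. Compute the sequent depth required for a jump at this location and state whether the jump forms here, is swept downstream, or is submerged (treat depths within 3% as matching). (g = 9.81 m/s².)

y₂ = 3.83 m; the jump forms here

Fr₁ = V₁/√(g·y₁) = 10.1/√(9.81×0.865) = 3.47.
From the momentum equation for a rectangular channel, y₂/y₁ = ½[√(1 + 8Fr₁²) − 1] = ½[√97.17 − 1] = 4.43.
y₂ = 4.43 × 0.865 = 3.83 m.
Tailwater y_tw = 3.89 m: y_tw ≈ y₂, so the jump forms here.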